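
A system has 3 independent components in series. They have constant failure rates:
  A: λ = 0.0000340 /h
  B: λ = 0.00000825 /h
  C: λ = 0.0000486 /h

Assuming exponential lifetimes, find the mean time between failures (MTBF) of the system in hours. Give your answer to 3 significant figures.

11000

Series of exponential components: λ_sys = Σ λ_i
λ_sys = 0.0000340 + 0.00000825 + 0.0000486 = 9.0850e-05 /h
MTBF = 1 / λ_sys = 11000 h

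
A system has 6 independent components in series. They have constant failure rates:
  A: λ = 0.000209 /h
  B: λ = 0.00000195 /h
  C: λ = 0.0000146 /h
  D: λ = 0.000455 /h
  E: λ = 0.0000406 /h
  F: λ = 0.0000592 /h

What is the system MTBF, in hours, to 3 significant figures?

1280

Series of exponential components: λ_sys = Σ λ_i
λ_sys = 0.000209 + 0.00000195 + 0.0000146 + 0.000455 + 0.0000406 + 0.0000592 = 7.8035e-04 /h
MTBF = 1 / λ_sys = 1280 h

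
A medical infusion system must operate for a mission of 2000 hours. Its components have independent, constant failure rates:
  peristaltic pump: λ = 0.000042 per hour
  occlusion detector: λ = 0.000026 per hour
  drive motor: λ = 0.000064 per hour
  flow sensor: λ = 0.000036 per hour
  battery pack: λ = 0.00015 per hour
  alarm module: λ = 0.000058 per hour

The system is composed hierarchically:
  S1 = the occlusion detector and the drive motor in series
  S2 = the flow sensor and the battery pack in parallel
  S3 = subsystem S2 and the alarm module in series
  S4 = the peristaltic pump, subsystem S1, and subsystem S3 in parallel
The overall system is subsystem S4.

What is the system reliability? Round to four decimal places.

0.9983

R(peristaltic pump) = exp(−0.000042 × 2000) = 0.919431
R(occlusion detector) = exp(−0.000026 × 2000) = 0.949329
R(drive motor) = exp(−0.000064 × 2000) = 0.879853
R(flow sensor) = exp(−0.000036 × 2000) = 0.930531
R(battery pack) = exp(−0.00015 × 2000) = 0.740818
R(alarm module) = exp(−0.000058 × 2000) = 0.890475
Series (occlusion detector and drive motor): 0.949329 × 0.879853 = 0.835270
Parallel (flow sensor and battery pack): 1 − (1 − 0.930531)(1 − 0.740818) = 0.981995
Series ([0.981995] and alarm module): 0.981995 × 0.890475 = 0.874442
Parallel (peristaltic pump, [0.835270], and [0.874442]): 1 − (1 − 0.919431)(1 − 0.835270)(1 − 0.874442) = 0.9983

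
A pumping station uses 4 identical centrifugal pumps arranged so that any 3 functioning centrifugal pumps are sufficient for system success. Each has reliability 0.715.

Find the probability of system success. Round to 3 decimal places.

R = Σ_{i=3}^{4} C(4,i) p^i (1−p)^{4−i} with p = 0.715
C(4,3)·0.715^3·0.285^1 = 0.41670
C(4,4)·0.715^4·0.285^0 = 0.26135
Sum = 0.678

0.678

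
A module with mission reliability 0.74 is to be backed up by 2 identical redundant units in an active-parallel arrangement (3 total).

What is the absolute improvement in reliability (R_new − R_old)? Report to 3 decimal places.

R_before = 0.74
R_after = 1 − (1 − 0.74)^3 = 0.982
ΔR = 0.982 − 0.74 = 0.242

0.242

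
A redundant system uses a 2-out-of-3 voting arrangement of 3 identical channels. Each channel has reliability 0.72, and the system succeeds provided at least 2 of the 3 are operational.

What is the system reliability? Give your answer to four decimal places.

R = Σ_{i=2}^{3} C(3,i) p^i (1−p)^{3−i} with p = 0.72
C(3,2)·0.72^2·0.28^1 = 0.435456
C(3,3)·0.72^3·0.28^0 = 0.373248
Sum = 0.8087

0.8087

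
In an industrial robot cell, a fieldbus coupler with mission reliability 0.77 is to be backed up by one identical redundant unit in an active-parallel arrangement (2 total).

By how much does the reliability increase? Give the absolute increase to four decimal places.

0.1771

R_before = 0.77
R_after = 1 − (1 − 0.77)^2 = 0.9471
ΔR = 0.9471 − 0.77 = 0.1771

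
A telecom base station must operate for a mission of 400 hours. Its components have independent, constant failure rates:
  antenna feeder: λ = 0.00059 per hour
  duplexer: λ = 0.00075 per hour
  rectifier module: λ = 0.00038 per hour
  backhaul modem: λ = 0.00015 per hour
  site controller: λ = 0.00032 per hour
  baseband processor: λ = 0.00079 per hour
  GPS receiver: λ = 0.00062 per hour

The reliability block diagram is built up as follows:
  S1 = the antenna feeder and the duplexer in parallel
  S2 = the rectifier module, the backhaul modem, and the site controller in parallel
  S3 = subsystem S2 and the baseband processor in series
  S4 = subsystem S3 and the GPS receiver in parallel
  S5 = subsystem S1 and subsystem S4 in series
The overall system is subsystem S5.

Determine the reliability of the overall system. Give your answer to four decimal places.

R(antenna feeder) = exp(−0.00059 × 400) = 0.789781
R(duplexer) = exp(−0.00075 × 400) = 0.740818
R(rectifier module) = exp(−0.00038 × 400) = 0.858988
R(backhaul modem) = exp(−0.00015 × 400) = 0.941765
R(site controller) = exp(−0.00032 × 400) = 0.879853
R(baseband processor) = exp(−0.00079 × 400) = 0.729059
R(GPS receiver) = exp(−0.00062 × 400) = 0.780360
Parallel (antenna feeder and duplexer): 1 − (1 − 0.789781)(1 − 0.740818) = 0.945515
Parallel (rectifier module, backhaul modem, and site controller): 1 − (1 − 0.858988)(1 − 0.941765)(1 − 0.879853) = 0.999013
Series ([0.999013] and baseband processor): 0.999013 × 0.729059 = 0.728339
Parallel ([0.728339] and GPS receiver): 1 − (1 − 0.728339)(1 − 0.780360) = 0.940332
Series ([0.945515] and [0.940332]): 0.945515 × 0.940332 = 0.8891

0.8891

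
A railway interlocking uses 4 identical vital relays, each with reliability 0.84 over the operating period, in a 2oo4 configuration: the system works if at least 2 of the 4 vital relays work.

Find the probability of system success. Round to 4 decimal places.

0.9856

R = Σ_{i=2}^{4} C(4,i) p^i (1−p)^{4−i} with p = 0.84
C(4,2)·0.84^2·0.16^2 = 0.108380
C(4,3)·0.84^3·0.16^1 = 0.379331
C(4,4)·0.84^4·0.16^0 = 0.497871
Sum = 0.9856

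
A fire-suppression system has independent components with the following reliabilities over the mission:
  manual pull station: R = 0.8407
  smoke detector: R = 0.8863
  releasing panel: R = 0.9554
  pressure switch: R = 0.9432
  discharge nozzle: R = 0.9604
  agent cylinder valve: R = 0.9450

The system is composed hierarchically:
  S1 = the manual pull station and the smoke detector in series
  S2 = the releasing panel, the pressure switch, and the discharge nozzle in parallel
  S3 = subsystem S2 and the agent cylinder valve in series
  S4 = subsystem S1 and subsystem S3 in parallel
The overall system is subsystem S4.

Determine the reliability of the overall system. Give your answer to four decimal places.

Series (manual pull station and smoke detector): 0.840700 × 0.886300 = 0.745112
Parallel (releasing panel, pressure switch, and discharge nozzle): 1 − (1 − 0.955400)(1 − 0.943200)(1 − 0.960400) = 0.999900
Series ([0.999900] and agent cylinder valve): 0.999900 × 0.945000 = 0.944906
Parallel ([0.745112] and [0.944906]): 1 − (1 − 0.745112)(1 − 0.944906) = 0.9860

0.9860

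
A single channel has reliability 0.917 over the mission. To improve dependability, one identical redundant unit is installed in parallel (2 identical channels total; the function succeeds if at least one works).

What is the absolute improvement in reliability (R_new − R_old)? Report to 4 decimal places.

0.0761

R_before = 0.917
R_after = 1 − (1 − 0.917)^2 = 0.9931
ΔR = 0.9931 − 0.917 = 0.0761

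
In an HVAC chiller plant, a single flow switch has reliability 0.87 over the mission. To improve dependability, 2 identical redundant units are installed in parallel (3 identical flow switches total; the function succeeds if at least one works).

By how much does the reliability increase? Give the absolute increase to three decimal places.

0.128

R_before = 0.87
R_after = 1 − (1 − 0.87)^3 = 0.998
ΔR = 0.998 − 0.87 = 0.128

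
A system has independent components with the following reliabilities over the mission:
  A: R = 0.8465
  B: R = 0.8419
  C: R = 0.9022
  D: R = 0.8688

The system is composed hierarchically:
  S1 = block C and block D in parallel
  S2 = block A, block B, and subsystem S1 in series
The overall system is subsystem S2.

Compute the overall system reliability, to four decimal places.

Parallel (C and D): 1 − (1 − 0.902200)(1 − 0.868800) = 0.987169
Series (A, B, and [0.987169]): 0.846500 × 0.841900 × 0.987169 = 0.7035

0.7035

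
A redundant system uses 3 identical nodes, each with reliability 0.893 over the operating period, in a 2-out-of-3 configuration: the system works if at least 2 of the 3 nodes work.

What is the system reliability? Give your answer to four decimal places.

R = Σ_{i=2}^{3} C(3,i) p^i (1−p)^{3−i} with p = 0.893
C(3,2)·0.893^2·0.107^1 = 0.255981
C(3,3)·0.893^3·0.107^0 = 0.712122
Sum = 0.9681

0.9681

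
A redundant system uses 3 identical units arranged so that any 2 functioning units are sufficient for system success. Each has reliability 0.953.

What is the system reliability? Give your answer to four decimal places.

0.9936

R = Σ_{i=2}^{3} C(3,i) p^i (1−p)^{3−i} with p = 0.953
C(3,2)·0.953^2·0.047^1 = 0.128057
C(3,3)·0.953^3·0.047^0 = 0.865523
Sum = 0.9936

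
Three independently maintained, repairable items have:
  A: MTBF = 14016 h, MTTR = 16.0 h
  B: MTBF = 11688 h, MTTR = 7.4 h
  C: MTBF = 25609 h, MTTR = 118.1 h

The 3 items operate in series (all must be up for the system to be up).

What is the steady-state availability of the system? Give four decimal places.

0.9936

A(A) = MTBF/(MTBF+MTTR) = 14016/(14016+16.0) = 0.998860
A(B) = MTBF/(MTBF+MTTR) = 11688/(11688+7.4) = 0.999367
A(C) = MTBF/(MTBF+MTTR) = 25609/(25609+118.1) = 0.995410
Series availability: 0.998860 × 0.999367 × 0.995410 = 0.9936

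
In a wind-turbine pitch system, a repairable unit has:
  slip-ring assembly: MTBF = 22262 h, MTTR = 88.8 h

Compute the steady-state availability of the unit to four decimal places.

0.9960

A(slip-ring assembly) = MTBF/(MTBF+MTTR) = 22262/(22262+88.8) = 0.9960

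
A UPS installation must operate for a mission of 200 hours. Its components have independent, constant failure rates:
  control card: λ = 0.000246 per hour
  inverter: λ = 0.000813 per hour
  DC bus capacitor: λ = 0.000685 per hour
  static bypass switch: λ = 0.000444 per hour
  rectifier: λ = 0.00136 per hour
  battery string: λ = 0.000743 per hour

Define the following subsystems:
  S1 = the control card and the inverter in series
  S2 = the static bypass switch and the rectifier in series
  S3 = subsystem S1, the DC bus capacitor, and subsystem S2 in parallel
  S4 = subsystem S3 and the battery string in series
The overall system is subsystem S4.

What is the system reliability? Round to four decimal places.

R(control card) = exp(−0.000246 × 200) = 0.951991
R(inverter) = exp(−0.000813 × 200) = 0.849931
R(DC bus capacitor) = exp(−0.000685 × 200) = 0.871970
R(static bypass switch) = exp(−0.000444 × 200) = 0.915029
R(rectifier) = exp(−0.00136 × 200) = 0.761854
R(battery string) = exp(−0.000743 × 200) = 0.861914
Series (control card and inverter): 0.951991 × 0.849931 = 0.809127
Series (static bypass switch and rectifier): 0.915029 × 0.761854 = 0.697119
Parallel ([0.809127], DC bus capacitor, and [0.697119]): 1 − (1 − 0.809127)(1 − 0.871970)(1 − 0.697119) = 0.992598
Series ([0.992598] and battery string): 0.992598 × 0.861914 = 0.8555

0.8555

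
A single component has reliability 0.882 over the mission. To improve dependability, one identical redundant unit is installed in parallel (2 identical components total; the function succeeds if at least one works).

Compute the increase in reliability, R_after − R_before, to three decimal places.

R_before = 0.882
R_after = 1 − (1 − 0.882)^2 = 0.986
ΔR = 0.986 − 0.882 = 0.104

0.104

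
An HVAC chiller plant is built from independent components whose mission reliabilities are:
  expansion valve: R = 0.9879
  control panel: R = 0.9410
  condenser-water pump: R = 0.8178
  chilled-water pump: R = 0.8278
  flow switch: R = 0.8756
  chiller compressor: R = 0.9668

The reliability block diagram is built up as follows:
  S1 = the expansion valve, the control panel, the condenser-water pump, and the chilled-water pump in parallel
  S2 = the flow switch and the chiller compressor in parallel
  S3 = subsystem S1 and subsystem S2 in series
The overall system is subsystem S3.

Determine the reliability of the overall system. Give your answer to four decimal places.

Parallel (expansion valve, control panel, condenser-water pump, and chilled-water pump): 1 − (1 − 0.987900)(1 − 0.941000)(1 − 0.817800)(1 − 0.827800) = 0.999978
Parallel (flow switch and chiller compressor): 1 − (1 − 0.875600)(1 − 0.966800) = 0.995870
Series ([0.999978] and [0.995870]): 0.999978 × 0.995870 = 0.9958

0.9958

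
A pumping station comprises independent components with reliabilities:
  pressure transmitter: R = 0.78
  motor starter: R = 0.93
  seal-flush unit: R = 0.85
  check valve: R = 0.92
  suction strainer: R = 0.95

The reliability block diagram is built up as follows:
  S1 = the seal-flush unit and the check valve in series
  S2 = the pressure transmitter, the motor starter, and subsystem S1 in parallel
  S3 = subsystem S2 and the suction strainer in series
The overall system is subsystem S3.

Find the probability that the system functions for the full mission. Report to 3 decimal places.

Series (seal-flush unit and check valve): 0.85000 × 0.92000 = 0.78200
Parallel (pressure transmitter, motor starter, and [0.78200]): 1 − (1 − 0.78000)(1 − 0.93000)(1 − 0.78200) = 0.99664
Series ([0.99664] and suction strainer): 0.99664 × 0.95000 = 0.947

0.947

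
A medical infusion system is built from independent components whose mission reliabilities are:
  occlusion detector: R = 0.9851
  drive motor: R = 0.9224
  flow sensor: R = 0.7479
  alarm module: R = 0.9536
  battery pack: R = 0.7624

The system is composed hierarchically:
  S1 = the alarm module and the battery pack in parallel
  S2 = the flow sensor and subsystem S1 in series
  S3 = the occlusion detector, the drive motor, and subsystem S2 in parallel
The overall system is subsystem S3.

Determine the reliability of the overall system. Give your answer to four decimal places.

0.9997

Parallel (alarm module and battery pack): 1 − (1 − 0.953600)(1 − 0.762400) = 0.988975
Series (flow sensor and [0.988975]): 0.747900 × 0.988975 = 0.739654
Parallel (occlusion detector, drive motor, and [0.739654]): 1 − (1 − 0.985100)(1 − 0.922400)(1 − 0.739654) = 0.9997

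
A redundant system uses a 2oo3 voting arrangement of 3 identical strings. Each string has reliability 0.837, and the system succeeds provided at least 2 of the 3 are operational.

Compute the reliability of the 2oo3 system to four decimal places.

0.9290

R = Σ_{i=2}^{3} C(3,i) p^i (1−p)^{3−i} with p = 0.837
C(3,2)·0.837^2·0.163^1 = 0.342578
C(3,3)·0.837^3·0.163^0 = 0.586376
Sum = 0.9290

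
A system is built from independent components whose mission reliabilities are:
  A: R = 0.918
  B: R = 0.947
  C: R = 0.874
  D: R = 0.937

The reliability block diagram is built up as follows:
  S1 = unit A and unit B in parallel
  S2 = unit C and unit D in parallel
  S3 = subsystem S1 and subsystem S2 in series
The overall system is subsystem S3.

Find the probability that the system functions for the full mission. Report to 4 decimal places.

0.9878

Parallel (A and B): 1 − (1 − 0.918000)(1 − 0.947000) = 0.995654
Parallel (C and D): 1 − (1 − 0.874000)(1 − 0.937000) = 0.992062
Series ([0.995654] and [0.992062]): 0.995654 × 0.992062 = 0.9878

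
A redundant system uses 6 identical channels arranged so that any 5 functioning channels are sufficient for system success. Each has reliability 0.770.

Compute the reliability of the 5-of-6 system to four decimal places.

R = Σ_{i=5}^{6} C(6,i) p^i (1−p)^{6−i} with p = 0.770
C(6,5)·0.770^5·0.230^1 = 0.373536
C(6,6)·0.770^6·0.230^0 = 0.208422
Sum = 0.5820

0.5820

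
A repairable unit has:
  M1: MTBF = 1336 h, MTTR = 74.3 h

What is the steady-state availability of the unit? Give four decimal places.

A(M1) = MTBF/(MTBF+MTTR) = 1336/(1336+74.3) = 0.9473

0.9473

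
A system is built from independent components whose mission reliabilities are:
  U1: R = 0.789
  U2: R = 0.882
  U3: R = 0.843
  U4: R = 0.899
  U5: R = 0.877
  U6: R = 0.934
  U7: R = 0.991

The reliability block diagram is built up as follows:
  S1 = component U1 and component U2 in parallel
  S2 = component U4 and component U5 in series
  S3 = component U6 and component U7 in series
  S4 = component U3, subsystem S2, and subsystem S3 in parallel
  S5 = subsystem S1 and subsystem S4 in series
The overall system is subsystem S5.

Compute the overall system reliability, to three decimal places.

Parallel (U1 and U2): 1 − (1 − 0.78900)(1 − 0.88200) = 0.97510
Series (U4 and U5): 0.89900 × 0.87700 = 0.78842
Series (U6 and U7): 0.93400 × 0.99100 = 0.92559
Parallel (U3, [0.78842], and [0.92559]): 1 − (1 − 0.84300)(1 − 0.78842)(1 − 0.92559) = 0.99753
Series ([0.97510] and [0.99753]): 0.97510 × 0.99753 = 0.973

0.973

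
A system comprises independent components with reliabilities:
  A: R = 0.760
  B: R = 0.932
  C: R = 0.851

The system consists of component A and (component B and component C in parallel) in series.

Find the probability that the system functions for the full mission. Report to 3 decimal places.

0.752

Parallel (B and C): 1 − (1 − 0.93200)(1 − 0.85100) = 0.98987
Series (A and [0.98987]): 0.76000 × 0.98987 = 0.752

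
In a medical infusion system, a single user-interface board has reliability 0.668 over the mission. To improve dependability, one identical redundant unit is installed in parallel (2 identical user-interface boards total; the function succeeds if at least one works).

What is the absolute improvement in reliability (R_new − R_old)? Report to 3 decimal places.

0.222

R_before = 0.668
R_after = 1 − (1 − 0.668)^2 = 0.890
ΔR = 0.890 − 0.668 = 0.222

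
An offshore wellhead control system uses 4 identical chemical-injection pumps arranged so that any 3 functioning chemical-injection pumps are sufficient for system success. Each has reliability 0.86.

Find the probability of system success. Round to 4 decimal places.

R = Σ_{i=3}^{4} C(4,i) p^i (1−p)^{4−i} with p = 0.86
C(4,3)·0.86^3·0.14^1 = 0.356191
C(4,4)·0.86^4·0.14^0 = 0.547008
Sum = 0.9032

0.9032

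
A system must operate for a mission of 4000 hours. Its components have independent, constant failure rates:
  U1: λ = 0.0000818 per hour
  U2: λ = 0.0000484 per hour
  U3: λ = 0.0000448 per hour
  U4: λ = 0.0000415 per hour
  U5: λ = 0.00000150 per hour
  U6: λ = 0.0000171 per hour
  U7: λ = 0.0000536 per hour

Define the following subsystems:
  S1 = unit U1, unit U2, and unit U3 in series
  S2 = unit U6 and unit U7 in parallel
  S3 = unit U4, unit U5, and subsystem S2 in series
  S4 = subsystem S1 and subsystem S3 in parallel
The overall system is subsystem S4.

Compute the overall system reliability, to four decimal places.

0.9150

R(U1) = exp(−0.0000818 × 4000) = 0.720940
R(U2) = exp(−0.0000484 × 4000) = 0.823987
R(U3) = exp(−0.0000448 × 4000) = 0.835939
R(U4) = exp(−0.0000415 × 4000) = 0.847046
R(U5) = exp(−0.00000150 × 4000) = 0.994018
R(U6) = exp(−0.0000171 × 4000) = 0.933887
R(U7) = exp(−0.0000536 × 4000) = 0.807026
Series (U1, U2, and U3): 0.720940 × 0.823987 × 0.835939 = 0.496586
Parallel (U6 and U7): 1 − (1 − 0.933887)(1 − 0.807026) = 0.987242
Series (U4, U5, and [0.987242]): 0.847046 × 0.994018 × 0.987242 = 0.831237
Parallel ([0.496586] and [0.831237]): 1 − (1 − 0.496586)(1 − 0.831237) = 0.9150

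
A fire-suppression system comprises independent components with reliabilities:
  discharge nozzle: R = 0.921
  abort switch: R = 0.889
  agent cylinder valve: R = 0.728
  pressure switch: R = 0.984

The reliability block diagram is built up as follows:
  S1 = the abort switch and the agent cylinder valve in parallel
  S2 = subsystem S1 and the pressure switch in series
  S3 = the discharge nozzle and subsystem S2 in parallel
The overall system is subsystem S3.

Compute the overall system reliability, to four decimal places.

0.9964

Parallel (abort switch and agent cylinder valve): 1 − (1 − 0.889000)(1 − 0.728000) = 0.969808
Series ([0.969808] and pressure switch): 0.969808 × 0.984000 = 0.954291
Parallel (discharge nozzle and [0.954291]): 1 − (1 − 0.921000)(1 − 0.954291) = 0.9964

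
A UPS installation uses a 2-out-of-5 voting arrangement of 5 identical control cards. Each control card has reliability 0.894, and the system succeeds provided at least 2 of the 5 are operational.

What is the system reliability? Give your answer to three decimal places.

R = Σ_{i=2}^{5} C(5,i) p^i (1−p)^{5−i} with p = 0.894
C(5,2)·0.894^2·0.106^3 = 0.00952
C(5,3)·0.894^3·0.106^2 = 0.08028
C(5,4)·0.894^4·0.106^1 = 0.33855
C(5,5)·0.894^5·0.106^0 = 0.57107
Sum = 0.999

0.999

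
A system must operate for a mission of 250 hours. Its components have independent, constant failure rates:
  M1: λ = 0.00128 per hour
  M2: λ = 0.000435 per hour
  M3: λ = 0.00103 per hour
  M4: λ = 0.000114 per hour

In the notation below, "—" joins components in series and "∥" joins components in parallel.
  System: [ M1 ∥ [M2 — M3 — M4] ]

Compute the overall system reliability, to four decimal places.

0.9107

R(M1) = exp(−0.00128 × 250) = 0.726149
R(M2) = exp(−0.000435 × 250) = 0.896955
R(M3) = exp(−0.00103 × 250) = 0.772982
R(M4) = exp(−0.000114 × 250) = 0.971902
Series (M2, M3, and M4): 0.896955 × 0.772982 × 0.971902 = 0.673849
Parallel (M1 and [0.673849]): 1 − (1 − 0.726149)(1 − 0.673849) = 0.9107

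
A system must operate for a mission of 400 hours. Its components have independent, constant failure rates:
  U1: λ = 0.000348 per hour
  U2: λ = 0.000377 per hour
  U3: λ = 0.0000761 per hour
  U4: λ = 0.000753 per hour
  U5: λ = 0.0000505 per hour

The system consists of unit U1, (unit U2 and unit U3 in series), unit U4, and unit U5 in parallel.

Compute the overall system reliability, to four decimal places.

R(U1) = exp(−0.000348 × 400) = 0.870054
R(U2) = exp(−0.000377 × 400) = 0.860020
R(U3) = exp(−0.0000761 × 400) = 0.970019
R(U4) = exp(−0.000753 × 400) = 0.739930
R(U5) = exp(−0.0000505 × 400) = 0.980003
Series (U2 and U3): 0.860020 × 0.970019 = 0.834236
Parallel (U1, [0.834236], U4, and U5): 1 − (1 − 0.870054)(1 − 0.834236)(1 − 0.739930)(1 − 0.980003) = 0.9999

0.9999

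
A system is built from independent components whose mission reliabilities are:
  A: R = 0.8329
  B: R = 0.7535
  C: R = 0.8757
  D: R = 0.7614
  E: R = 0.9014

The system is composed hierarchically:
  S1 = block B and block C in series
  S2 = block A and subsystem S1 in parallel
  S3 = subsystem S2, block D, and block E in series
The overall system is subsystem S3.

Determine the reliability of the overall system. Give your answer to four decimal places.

0.6473

Series (B and C): 0.753500 × 0.875700 = 0.659840
Parallel (A and [0.659840]): 1 − (1 − 0.832900)(1 − 0.659840) = 0.943159
Series ([0.943159], D, and E): 0.943159 × 0.761400 × 0.901400 = 0.6473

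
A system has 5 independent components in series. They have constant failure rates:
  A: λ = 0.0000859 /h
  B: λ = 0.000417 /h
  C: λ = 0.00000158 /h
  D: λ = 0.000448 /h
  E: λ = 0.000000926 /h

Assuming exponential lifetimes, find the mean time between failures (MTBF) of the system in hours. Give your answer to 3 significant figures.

Series of exponential components: λ_sys = Σ λ_i
λ_sys = 0.0000859 + 0.000417 + 0.00000158 + 0.000448 + 0.000000926 = 9.5341e-04 /h
MTBF = 1 / λ_sys = 1050 h

1050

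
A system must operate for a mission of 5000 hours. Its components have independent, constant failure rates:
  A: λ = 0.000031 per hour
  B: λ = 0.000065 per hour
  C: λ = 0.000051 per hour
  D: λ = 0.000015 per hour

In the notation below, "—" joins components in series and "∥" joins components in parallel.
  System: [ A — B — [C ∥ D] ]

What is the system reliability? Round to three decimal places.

R(A) = exp(−0.000031 × 5000) = 0.85642
R(B) = exp(−0.000065 × 5000) = 0.72253
R(C) = exp(−0.000051 × 5000) = 0.77492
R(D) = exp(−0.000015 × 5000) = 0.92774
Parallel (C and D): 1 − (1 − 0.77492)(1 − 0.92774) = 0.98374
Series (A, B, and [0.98374]): 0.85642 × 0.72253 × 0.98374 = 0.609

0.609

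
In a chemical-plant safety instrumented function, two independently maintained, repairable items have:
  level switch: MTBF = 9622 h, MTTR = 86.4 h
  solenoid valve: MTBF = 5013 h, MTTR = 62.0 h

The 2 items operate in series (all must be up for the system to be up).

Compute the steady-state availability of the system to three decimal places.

A(level switch) = MTBF/(MTBF+MTTR) = 9622/(9622+86.4) = 0.991100
A(solenoid valve) = MTBF/(MTBF+MTTR) = 5013/(5013+62.0) = 0.987783
Series availability: 0.991100 × 0.987783 = 0.979

0.979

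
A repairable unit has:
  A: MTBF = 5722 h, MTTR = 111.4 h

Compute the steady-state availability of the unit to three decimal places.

A(A) = MTBF/(MTBF+MTTR) = 5722/(5722+111.4) = 0.981

0.981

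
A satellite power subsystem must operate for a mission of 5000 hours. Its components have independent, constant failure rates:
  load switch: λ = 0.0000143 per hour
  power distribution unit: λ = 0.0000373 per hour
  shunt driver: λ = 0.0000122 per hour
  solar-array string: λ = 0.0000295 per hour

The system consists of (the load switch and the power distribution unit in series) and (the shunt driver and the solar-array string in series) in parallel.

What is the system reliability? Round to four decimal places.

0.9572

R(load switch) = exp(−0.0000143 × 5000) = 0.930996
R(power distribution unit) = exp(−0.0000373 × 5000) = 0.829859
R(shunt driver) = exp(−0.0000122 × 5000) = 0.940823
R(solar-array string) = exp(−0.0000295 × 5000) = 0.862862
Series (load switch and power distribution unit): 0.930996 × 0.829859 = 0.772595
Series (shunt driver and solar-array string): 0.940823 × 0.862862 = 0.811800
Parallel ([0.772595] and [0.811800]): 1 − (1 − 0.772595)(1 − 0.811800) = 0.9572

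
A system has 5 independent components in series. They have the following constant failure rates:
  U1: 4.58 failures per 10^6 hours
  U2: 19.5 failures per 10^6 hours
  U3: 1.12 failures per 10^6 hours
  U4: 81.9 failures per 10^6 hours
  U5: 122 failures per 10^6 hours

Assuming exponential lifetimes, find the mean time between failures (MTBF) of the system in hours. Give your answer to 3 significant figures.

Series of exponential components: λ_sys = Σ λ_i
λ_sys = 0.00000458 + 0.0000195 + 0.00000112 + 0.0000819 + 0.000122 = 2.2910e-04 /h
MTBF = 1 / λ_sys = 4360 h

4360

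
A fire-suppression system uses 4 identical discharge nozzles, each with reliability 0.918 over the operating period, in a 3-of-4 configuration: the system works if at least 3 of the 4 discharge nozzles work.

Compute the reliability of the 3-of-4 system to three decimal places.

R = Σ_{i=3}^{4} C(4,i) p^i (1−p)^{4−i} with p = 0.918
C(4,3)·0.918^3·0.082^1 = 0.25375
C(4,4)·0.918^4·0.082^0 = 0.71018
Sum = 0.964

0.964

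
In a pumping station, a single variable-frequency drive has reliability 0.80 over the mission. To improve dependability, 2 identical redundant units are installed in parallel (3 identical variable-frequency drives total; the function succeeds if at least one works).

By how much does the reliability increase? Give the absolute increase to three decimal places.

R_before = 0.80
R_after = 1 − (1 − 0.80)^3 = 0.992
ΔR = 0.992 − 0.80 = 0.192

0.192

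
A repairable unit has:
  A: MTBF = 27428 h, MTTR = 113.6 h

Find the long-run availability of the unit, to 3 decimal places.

A(A) = MTBF/(MTBF+MTTR) = 27428/(27428+113.6) = 0.996

0.996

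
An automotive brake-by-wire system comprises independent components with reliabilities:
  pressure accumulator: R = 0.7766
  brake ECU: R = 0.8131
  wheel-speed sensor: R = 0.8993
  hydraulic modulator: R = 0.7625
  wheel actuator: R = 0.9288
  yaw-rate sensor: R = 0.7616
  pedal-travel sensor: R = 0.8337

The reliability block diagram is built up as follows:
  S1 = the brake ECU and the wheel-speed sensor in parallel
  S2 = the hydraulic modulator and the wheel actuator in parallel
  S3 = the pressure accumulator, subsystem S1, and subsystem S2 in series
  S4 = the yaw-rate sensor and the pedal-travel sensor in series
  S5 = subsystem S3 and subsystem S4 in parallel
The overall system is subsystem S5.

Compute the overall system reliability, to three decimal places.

Parallel (brake ECU and wheel-speed sensor): 1 − (1 − 0.81310)(1 − 0.89930) = 0.98118
Parallel (hydraulic modulator and wheel actuator): 1 − (1 − 0.76250)(1 − 0.92880) = 0.98309
Series (pressure accumulator, [0.98118], and [0.98309]): 0.77660 × 0.98118 × 0.98309 = 0.74910
Series (yaw-rate sensor and pedal-travel sensor): 0.76160 × 0.83370 = 0.63495
Parallel ([0.74910] and [0.63495]): 1 − (1 − 0.74910)(1 − 0.63495) = 0.908

0.908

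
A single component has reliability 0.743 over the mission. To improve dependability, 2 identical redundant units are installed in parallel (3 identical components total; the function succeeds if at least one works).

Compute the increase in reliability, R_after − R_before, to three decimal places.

R_before = 0.743
R_after = 1 − (1 − 0.743)^3 = 0.983
ΔR = 0.983 − 0.743 = 0.240

0.240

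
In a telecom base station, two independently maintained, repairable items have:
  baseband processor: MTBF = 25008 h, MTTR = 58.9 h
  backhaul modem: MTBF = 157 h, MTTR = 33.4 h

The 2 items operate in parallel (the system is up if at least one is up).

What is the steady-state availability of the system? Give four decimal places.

0.9996

A(baseband processor) = MTBF/(MTBF+MTTR) = 25008/(25008+58.9) = 0.997650
A(backhaul modem) = MTBF/(MTBF+MTTR) = 157/(157+33.4) = 0.824580
Parallel availability: 1 − (1 − 0.997650)(1 − 0.824580) = 0.9996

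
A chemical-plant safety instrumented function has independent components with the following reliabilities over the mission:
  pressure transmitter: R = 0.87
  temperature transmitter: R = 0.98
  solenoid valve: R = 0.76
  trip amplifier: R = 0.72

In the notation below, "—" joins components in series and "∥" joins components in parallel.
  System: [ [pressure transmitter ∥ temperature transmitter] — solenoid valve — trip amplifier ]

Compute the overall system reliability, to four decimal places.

Parallel (pressure transmitter and temperature transmitter): 1 − (1 − 0.870000)(1 − 0.980000) = 0.997400
Series ([0.997400], solenoid valve, and trip amplifier): 0.997400 × 0.760000 × 0.720000 = 0.5458

0.5458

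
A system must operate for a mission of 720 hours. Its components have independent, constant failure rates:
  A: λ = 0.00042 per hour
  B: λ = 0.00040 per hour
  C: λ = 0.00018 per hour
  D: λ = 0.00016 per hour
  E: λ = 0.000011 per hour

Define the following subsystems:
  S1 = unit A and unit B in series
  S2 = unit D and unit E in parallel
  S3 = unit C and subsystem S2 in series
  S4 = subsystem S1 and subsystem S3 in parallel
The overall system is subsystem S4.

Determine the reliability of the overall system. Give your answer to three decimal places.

R(A) = exp(−0.00042 × 720) = 0.73904
R(B) = exp(−0.00040 × 720) = 0.74976
R(C) = exp(−0.00018 × 720) = 0.87845
R(D) = exp(−0.00016 × 720) = 0.89119
R(E) = exp(−0.000011 × 720) = 0.99211
Series (A and B): 0.73904 × 0.74976 = 0.55410
Parallel (D and E): 1 − (1 − 0.89119)(1 − 0.99211) = 0.99914
Series (C and [0.99914]): 0.87845 × 0.99914 = 0.87769
Parallel ([0.55410] and [0.87769]): 1 − (1 − 0.55410)(1 − 0.87769) = 0.945

0.945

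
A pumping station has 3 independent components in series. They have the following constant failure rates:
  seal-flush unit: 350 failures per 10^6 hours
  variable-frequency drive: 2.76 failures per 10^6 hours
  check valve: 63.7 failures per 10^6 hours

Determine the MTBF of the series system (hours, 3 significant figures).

2400

Series of exponential components: λ_sys = Σ λ_i
λ_sys = 0.000350 + 0.00000276 + 0.0000637 = 4.1646e-04 /h
MTBF = 1 / λ_sys = 2400 h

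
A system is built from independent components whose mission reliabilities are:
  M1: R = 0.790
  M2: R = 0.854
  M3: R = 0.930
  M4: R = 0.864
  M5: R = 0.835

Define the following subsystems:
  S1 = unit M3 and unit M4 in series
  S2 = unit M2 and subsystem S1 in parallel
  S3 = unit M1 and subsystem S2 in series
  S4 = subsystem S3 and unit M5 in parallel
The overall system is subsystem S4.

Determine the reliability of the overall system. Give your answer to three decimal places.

Series (M3 and M4): 0.93000 × 0.86400 = 0.80352
Parallel (M2 and [0.80352]): 1 − (1 − 0.85400)(1 − 0.80352) = 0.97131
Series (M1 and [0.97131]): 0.79000 × 0.97131 = 0.76733
Parallel ([0.76733] and M5): 1 − (1 − 0.76733)(1 − 0.83500) = 0.962

0.962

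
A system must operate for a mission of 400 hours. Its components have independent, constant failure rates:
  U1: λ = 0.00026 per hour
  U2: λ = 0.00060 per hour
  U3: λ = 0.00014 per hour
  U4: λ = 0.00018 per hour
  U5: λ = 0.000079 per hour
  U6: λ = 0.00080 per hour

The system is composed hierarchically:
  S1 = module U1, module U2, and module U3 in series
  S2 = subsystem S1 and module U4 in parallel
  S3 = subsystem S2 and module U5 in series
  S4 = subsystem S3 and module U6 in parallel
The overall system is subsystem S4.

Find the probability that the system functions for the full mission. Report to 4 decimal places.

R(U1) = exp(−0.00026 × 400) = 0.901225
R(U2) = exp(−0.00060 × 400) = 0.786628
R(U3) = exp(−0.00014 × 400) = 0.945539
R(U4) = exp(−0.00018 × 400) = 0.930531
R(U5) = exp(−0.000079 × 400) = 0.968894
R(U6) = exp(−0.00080 × 400) = 0.726149
Series (U1, U2, and U3): 0.901225 × 0.786628 × 0.945539 = 0.670320
Parallel ([0.670320] and U4): 1 − (1 − 0.670320)(1 − 0.930531) = 0.977097
Series ([0.977097] and U5): 0.977097 × 0.968894 = 0.946703
Parallel ([0.946703] and U6): 1 − (1 − 0.946703)(1 − 0.726149) = 0.9854

0.9854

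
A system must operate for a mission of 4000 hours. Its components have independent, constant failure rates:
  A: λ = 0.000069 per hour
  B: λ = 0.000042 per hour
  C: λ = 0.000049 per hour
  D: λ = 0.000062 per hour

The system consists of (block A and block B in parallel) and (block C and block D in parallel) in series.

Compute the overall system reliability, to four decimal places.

R(A) = exp(−0.000069 × 4000) = 0.758813
R(B) = exp(−0.000042 × 4000) = 0.845354
R(C) = exp(−0.000049 × 4000) = 0.822012
R(D) = exp(−0.000062 × 4000) = 0.780360
Parallel (A and B): 1 − (1 − 0.758813)(1 − 0.845354) = 0.962701
Parallel (C and D): 1 − (1 − 0.822012)(1 − 0.780360) = 0.960907
Series ([0.962701] and [0.960907]): 0.962701 × 0.960907 = 0.9251

0.9251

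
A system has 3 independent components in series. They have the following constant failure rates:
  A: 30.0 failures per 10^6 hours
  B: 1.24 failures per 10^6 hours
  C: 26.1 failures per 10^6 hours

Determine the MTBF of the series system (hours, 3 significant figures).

17400

Series of exponential components: λ_sys = Σ λ_i
λ_sys = 0.0000300 + 0.00000124 + 0.0000261 = 5.7340e-05 /h
MTBF = 1 / λ_sys = 17400 h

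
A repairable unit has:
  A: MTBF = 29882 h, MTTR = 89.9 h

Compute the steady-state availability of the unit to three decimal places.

0.997

A(A) = MTBF/(MTBF+MTTR) = 29882/(29882+89.9) = 0.997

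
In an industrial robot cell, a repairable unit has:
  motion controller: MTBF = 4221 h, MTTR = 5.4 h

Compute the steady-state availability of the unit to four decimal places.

0.9987

A(motion controller) = MTBF/(MTBF+MTTR) = 4221/(4221+5.4) = 0.9987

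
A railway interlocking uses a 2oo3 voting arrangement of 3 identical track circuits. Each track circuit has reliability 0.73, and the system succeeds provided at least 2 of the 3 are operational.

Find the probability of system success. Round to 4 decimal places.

R = Σ_{i=2}^{3} C(3,i) p^i (1−p)^{3−i} with p = 0.73
C(3,2)·0.73^2·0.27^1 = 0.431649
C(3,3)·0.73^3·0.27^0 = 0.389017
Sum = 0.8207

0.8207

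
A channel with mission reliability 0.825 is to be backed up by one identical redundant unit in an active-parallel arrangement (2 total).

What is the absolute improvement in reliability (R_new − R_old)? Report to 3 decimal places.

R_before = 0.825
R_after = 1 − (1 − 0.825)^2 = 0.969
ΔR = 0.969 − 0.825 = 0.144

0.144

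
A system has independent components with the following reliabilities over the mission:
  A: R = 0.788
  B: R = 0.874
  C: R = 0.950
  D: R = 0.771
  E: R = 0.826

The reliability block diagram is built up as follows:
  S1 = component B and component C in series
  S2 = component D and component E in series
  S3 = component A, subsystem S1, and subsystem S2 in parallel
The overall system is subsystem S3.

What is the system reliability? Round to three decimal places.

0.987

Series (B and C): 0.87400 × 0.95000 = 0.83030
Series (D and E): 0.77100 × 0.82600 = 0.63685
Parallel (A, [0.83030], and [0.63685]): 1 − (1 − 0.78800)(1 − 0.83030)(1 − 0.63685) = 0.987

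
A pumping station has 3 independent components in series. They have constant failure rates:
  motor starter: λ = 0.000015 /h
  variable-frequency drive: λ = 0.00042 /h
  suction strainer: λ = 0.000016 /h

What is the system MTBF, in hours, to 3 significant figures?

Series of exponential components: λ_sys = Σ λ_i
λ_sys = 0.000015 + 0.00042 + 0.000016 = 4.5100e-04 /h
MTBF = 1 / λ_sys = 2220 h

2220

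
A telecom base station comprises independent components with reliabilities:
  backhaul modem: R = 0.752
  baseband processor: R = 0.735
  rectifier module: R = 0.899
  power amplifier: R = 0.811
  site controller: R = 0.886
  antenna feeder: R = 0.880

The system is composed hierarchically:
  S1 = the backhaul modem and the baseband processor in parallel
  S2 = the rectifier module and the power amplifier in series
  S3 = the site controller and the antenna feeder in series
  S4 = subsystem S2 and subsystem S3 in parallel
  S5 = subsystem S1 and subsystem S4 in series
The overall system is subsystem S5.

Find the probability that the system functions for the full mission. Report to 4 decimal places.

Parallel (backhaul modem and baseband processor): 1 − (1 − 0.752000)(1 − 0.735000) = 0.934280
Series (rectifier module and power amplifier): 0.899000 × 0.811000 = 0.729089
Series (site controller and antenna feeder): 0.886000 × 0.880000 = 0.779680
Parallel ([0.729089] and [0.779680]): 1 − (1 − 0.729089)(1 − 0.779680) = 0.940313
Series ([0.934280] and [0.940313]): 0.934280 × 0.940313 = 0.8785

0.8785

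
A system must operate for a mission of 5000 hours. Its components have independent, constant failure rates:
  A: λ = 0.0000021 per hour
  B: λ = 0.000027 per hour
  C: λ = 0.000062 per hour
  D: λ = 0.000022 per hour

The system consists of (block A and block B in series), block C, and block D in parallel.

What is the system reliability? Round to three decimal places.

R(A) = exp(−0.0000021 × 5000) = 0.98955
R(B) = exp(−0.000027 × 5000) = 0.87372
R(C) = exp(−0.000062 × 5000) = 0.73345
R(D) = exp(−0.000022 × 5000) = 0.89583
Series (A and B): 0.98955 × 0.87372 = 0.86459
Parallel ([0.86459], C, and D): 1 − (1 − 0.86459)(1 − 0.73345)(1 − 0.89583) = 0.996

0.996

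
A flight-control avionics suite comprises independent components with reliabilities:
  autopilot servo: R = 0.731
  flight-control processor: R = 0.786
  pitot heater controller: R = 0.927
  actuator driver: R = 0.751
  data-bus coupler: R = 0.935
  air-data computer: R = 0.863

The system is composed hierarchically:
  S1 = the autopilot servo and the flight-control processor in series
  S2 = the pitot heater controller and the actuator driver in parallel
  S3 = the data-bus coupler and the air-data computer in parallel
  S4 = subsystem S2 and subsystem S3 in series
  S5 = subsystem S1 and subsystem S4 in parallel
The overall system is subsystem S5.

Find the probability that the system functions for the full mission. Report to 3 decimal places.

Series (autopilot servo and flight-control processor): 0.73100 × 0.78600 = 0.57457
Parallel (pitot heater controller and actuator driver): 1 − (1 − 0.92700)(1 − 0.75100) = 0.98182
Parallel (data-bus coupler and air-data computer): 1 − (1 − 0.93500)(1 − 0.86300) = 0.99110
Series ([0.98182] and [0.99110]): 0.98182 × 0.99110 = 0.97308
Parallel ([0.57457] and [0.97308]): 1 − (1 − 0.57457)(1 − 0.97308) = 0.989

0.989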